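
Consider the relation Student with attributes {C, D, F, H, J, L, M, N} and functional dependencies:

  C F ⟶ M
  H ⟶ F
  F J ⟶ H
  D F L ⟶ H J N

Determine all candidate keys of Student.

Attributes C, D, L never appear on any right-hand side, so every candidate key must contain {C, D, L}.
{C, D, L}⁺ = {C, D, L}, which is not all of the schema, so we must add further attributes.
{C, D, F, L}⁺: CF→M adds M; DFL→HJN adds H, J, N → {C, D, F, H, J, L, M, N}. Minimal: {D, F, L}⁺ = {D, F, H, J, L, N}; {C, F, L}⁺ = {C, F, L, M}; {C, D, L}⁺ = {C, D, L}; … — none reach the full schema.
{C, D, H, L}⁺: H→F adds F; DFL→HJN adds J, N; CF→M adds M → {C, D, F, H, J, L, M, N}. Minimal: {D, H, L}⁺ = {D, F, H, J, L, N}; {C, H, L}⁺ = {C, F, H, L, M}; {C, D, L}⁺ = {C, D, L}; … — none reach the full schema.
Any other superkey contains one of these as a subset, so there are no further candidate keys.

{C, D, F, L}; {C, D, H, L}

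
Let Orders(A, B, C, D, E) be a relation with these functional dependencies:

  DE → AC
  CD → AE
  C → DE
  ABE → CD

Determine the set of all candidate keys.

Attribute B never appears on the right-hand side of any dependency, so B must belong to every candidate key.
{B}⁺ = {B}, which is not all of the schema, so we must add further attributes.
{B, C}⁺: C→DE adds D, E; DE→AC adds A → {A, B, C, D, E}.
{A, B, E}⁺: ABE→CD adds C, D → {A, B, C, D, E}.
{B, D, E}⁺: DE→AC adds A, C → {A, B, C, D, E}.

BC, ABE, BDE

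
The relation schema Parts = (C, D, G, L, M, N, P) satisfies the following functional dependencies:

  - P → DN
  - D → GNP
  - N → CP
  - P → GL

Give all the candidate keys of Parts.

Attribute M never appears on the right-hand side of any dependency, so M must belong to every candidate key.
{M}⁺ = {M}, which is not all of the schema, so we must add further attributes.
{D, M}⁺: D→GNP adds G, N, P; N→CP adds C; P→GL adds L → {C, D, G, L, M, N, P}. Minimal: {M}⁺ = {M}; {D}⁺ = {C, D, G, L, N, P} — none reach the full schema.
{M, N}⁺: N→CP adds C, P; P→GL adds G, L; P→DN adds D → {C, D, G, L, M, N, P}. Minimal: {N}⁺ = {C, D, G, L, N, P}; {M}⁺ = {M} — none reach the full schema.
{M, P}⁺: P→DN adds D, N; D→GNP adds G; N→CP adds C; P→GL adds L → {C, D, G, L, M, N, P}. Minimal: {P}⁺ = {C, D, G, L, N, P}; {M}⁺ = {M} — none reach the full schema.
Any other superkey contains one of these as a subset, so there are no further candidate keys.

DM, MN, MP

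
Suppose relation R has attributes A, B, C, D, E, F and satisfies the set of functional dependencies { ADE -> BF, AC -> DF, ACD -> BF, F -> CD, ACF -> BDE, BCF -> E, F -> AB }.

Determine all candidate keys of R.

{F}, {A, C}, {A, D, E}

{F}⁺: F→CD adds C, D; F→AB adds A, B; ACF→BDE adds E → {A, B, C, D, E, F}.
{A, C}⁺: AC→DF adds D, F; ACD→BF adds B; ACF→BDE adds E → {A, B, C, D, E, F}. Minimal: {C}⁺ = {C}; {A}⁺ = {A} — none reach the full schema.
{A, D, E}⁺: ADE→BF adds B, F; F→CD adds C → {A, B, C, D, E, F}. Minimal: {D, E}⁺ = {D, E}; {A, E}⁺ = {A, E}; {A, D}⁺ = {A, D} — none reach the full schema.
Any other superkey contains one of these as a subset, so there are no further candidate keys.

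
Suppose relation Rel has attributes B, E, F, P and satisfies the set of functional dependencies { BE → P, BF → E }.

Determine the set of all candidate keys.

BF

Attributes B, F never appear on any right-hand side, so every candidate key must contain {B, F}.
{B, F}⁺ = {B, E, F, P}, which is all of the schema, so {B, F} is the only candidate key.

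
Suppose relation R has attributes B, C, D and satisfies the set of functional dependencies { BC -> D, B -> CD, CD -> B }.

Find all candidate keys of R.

{B}, {C, D}

{B}⁺: B→CD adds C, D → {B, C, D}.
{C, D}⁺: CD→B adds B → {B, C, D}. Minimal: {D}⁺ = {D}; {C}⁺ = {C} — none reach the full schema.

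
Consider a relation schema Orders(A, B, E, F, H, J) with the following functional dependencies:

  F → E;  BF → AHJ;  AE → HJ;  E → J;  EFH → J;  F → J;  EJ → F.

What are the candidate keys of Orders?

{B, E}, {B, F}

Attribute B never appears on the right-hand side of any dependency, so B must belong to every candidate key.
{B}⁺ = {B}, which is not all of the schema, so we must add further attributes.
{B, E}⁺: E→J adds J; EJ→F adds F; BF→AHJ adds A, H → {A, B, E, F, H, J}.
{B, F}⁺: F→E adds E; BF→AHJ adds A, H, J → {A, B, E, F, H, J}.
Any other superkey contains one of these as a subset, so there are no further candidate keys.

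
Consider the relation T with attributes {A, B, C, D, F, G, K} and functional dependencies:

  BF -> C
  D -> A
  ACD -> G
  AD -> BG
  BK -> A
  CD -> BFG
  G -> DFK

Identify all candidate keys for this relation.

{D}, {G}

{D}⁺: D→A adds A; AD→BG adds B, G; G→DFK adds F, K; BF→C adds C → {A, B, C, D, F, G, K}.
{G}⁺: G→DFK adds D, F, K; D→A adds A; AD→BG adds B; BF→C adds C → {A, B, C, D, F, G, K}.
Any other superkey contains one of these as a subset, so there are no further candidate keys.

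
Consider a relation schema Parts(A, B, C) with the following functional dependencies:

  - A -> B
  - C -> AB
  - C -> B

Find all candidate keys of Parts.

{C}⁺: C→AB adds A, B → {A, B, C}.

{C}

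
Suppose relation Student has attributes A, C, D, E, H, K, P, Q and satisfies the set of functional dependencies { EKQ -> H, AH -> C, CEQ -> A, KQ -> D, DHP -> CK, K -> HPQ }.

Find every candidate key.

{E, K}, {D, E, H, P}

Attribute E never appears on the right-hand side of any dependency, so E must belong to every candidate key.
{E}⁺ = {E}, which is not all of the schema, so we must add further attributes.
{E, K}⁺: K→HPQ adds H, P, Q; KQ→D adds D; DHP→CK adds C; CEQ→A adds A → {A, C, D, E, H, K, P, Q}. Minimal: {K}⁺ = {C, D, H, K, P, Q}; {E}⁺ = {E} — none reach the full schema.
{D, E, H, P}⁺: DHP→CK adds C, K; K→HPQ adds Q; CEQ→A adds A → {A, C, D, E, H, K, P, Q}. Minimal: {E, H, P}⁺ = {E, H, P}; {D, H, P}⁺ = {C, D, H, K, P, Q}; {D, E, P}⁺ = {D, E, P}; … — none reach the full schema.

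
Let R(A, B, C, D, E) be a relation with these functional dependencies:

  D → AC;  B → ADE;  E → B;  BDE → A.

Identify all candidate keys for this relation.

{B}⁺: B→ADE adds A, D, E; D→AC adds C → {A, B, C, D, E}.
{E}⁺: E→B adds B; B→ADE adds A, D; D→AC adds C → {A, B, C, D, E}.

{B}; {E}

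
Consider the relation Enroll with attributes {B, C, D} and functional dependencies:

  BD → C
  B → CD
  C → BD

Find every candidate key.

(B), (C)

{B}⁺: B→CD adds C, D → {B, C, D}.
{C}⁺: C→BD adds B, D → {B, C, D}.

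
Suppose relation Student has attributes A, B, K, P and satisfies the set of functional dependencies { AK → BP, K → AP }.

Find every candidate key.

{K}

Attribute K never appears on the right-hand side of any dependency, so K must belong to every candidate key.
{K}⁺ = {A, B, K, P}, which is all of the schema, so {K} is the only candidate key.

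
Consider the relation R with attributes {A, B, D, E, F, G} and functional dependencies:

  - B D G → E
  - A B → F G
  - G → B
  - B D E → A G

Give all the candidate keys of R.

Attribute D never appears on the right-hand side of any dependency, so D must belong to every candidate key.
{D}⁺ = {D}, which is not all of the schema, so we must add further attributes.
{D, G}⁺: G→B adds B; BDG→E adds E; BDE→AG adds A; AB→FG adds F → {A, B, D, E, F, G}. Minimal: {G}⁺ = {B, G}; {D}⁺ = {D} — none reach the full schema.
{A, B, D}⁺: AB→FG adds F, G; BDG→E adds E → {A, B, D, E, F, G}. Minimal: {B, D}⁺ = {B, D}; {A, D}⁺ = {A, D}; {A, B}⁺ = {A, B, F, G} — none reach the full schema.
{B, D, E}⁺: BDE→AG adds A, G; AB→FG adds F → {A, B, D, E, F, G}. Minimal: {D, E}⁺ = {D, E}; {B, E}⁺ = {B, E}; {B, D}⁺ = {B, D} — none reach the full schema.

DG, ABD, BDE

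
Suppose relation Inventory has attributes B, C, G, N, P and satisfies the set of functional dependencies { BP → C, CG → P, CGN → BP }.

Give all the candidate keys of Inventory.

Attributes G, N never appear on any right-hand side, so every candidate key must contain {G, N}.
{G, N}⁺ = {G, N}, which is not all of the schema, so we must add further attributes.
{C, G, N}⁺: CG→P adds P; CGN→BP adds B → {B, C, G, N, P}. Minimal: {G, N}⁺ = {G, N}; {C, N}⁺ = {C, N}; {C, G}⁺ = {C, G, P} — none reach the full schema.
{B, G, N, P}⁺: BP→C adds C → {B, C, G, N, P}. Minimal: {G, N, P}⁺ = {G, N, P}; {B, N, P}⁺ = {B, C, N, P}; {B, G, P}⁺ = {B, C, G, P}; … — none reach the full schema.
Any other superkey contains one of these as a subset, so there are no further candidate keys.

{C, G, N}, {B, G, N, P}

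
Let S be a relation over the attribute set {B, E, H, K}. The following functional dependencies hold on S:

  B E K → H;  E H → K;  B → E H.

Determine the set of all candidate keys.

Attribute B never appears on the right-hand side of any dependency, so B must belong to every candidate key.
{B}⁺ = {B, E, H, K}, which is all of the schema, so {B} is the only candidate key.

{B}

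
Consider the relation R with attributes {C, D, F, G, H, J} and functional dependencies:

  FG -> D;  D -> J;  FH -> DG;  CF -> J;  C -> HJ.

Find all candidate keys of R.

Attributes C, F never appear on any right-hand side, so every candidate key must contain {C, F}.
{C, F}⁺ = {C, D, F, G, H, J}, which is all of the schema, so {C, F} is the only candidate key.

CF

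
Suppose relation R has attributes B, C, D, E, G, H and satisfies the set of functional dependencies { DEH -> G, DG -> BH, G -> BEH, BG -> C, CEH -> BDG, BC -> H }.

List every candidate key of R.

G, BCE, CEH, DEH

{G}⁺: G→BEH adds B, E, H; BG→C adds C; CEH→BDG adds D → {B, C, D, E, G, H}.
{B, C, E}⁺: BC→H adds H; CEH→BDG adds D, G → {B, C, D, E, G, H}.
{C, E, H}⁺: CEH→BDG adds B, D, G → {B, C, D, E, G, H}.
{D, E, H}⁺: DEH→G adds G; DG→BH adds B; BG→C adds C → {B, C, D, E, G, H}.
Any other superkey contains one of these as a subset, so there are no further candidate keys.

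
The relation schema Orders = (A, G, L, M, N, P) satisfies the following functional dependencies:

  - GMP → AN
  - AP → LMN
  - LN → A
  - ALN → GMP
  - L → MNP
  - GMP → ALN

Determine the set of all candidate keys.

{L}⁺: L→MNP adds M, N, P; LN→A adds A; ALN→GMP adds G → {A, G, L, M, N, P}.
{A, P}⁺: AP→LMN adds L, M, N; ALN→GMP adds G → {A, G, L, M, N, P}. Minimal: {P}⁺ = {P}; {A}⁺ = {A} — none reach the full schema.
{G, M, P}⁺: GMP→AN adds A, N; AP→LMN adds L → {A, G, L, M, N, P}. Minimal: {M, P}⁺ = {M, P}; {G, P}⁺ = {G, P}; {G, M}⁺ = {G, M} — none reach the full schema.

(L), (A, P), (G, M, P)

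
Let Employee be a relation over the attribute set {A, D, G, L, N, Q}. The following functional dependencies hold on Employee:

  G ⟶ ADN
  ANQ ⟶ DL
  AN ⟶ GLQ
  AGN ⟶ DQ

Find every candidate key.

{G}⁺: G→ADN adds A, D, N; AN→GLQ adds L, Q → {A, D, G, L, N, Q}.
{A, N}⁺: AN→GLQ adds G, L, Q; AGN→DQ adds D → {A, D, G, L, N, Q}.
Any other superkey contains one of these as a subset, so there are no further candidate keys.

{G}, {A, N}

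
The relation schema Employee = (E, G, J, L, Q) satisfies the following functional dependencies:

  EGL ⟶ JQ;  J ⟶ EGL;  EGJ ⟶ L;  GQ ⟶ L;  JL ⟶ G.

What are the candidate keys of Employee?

J; EGL; EGQ

{J}⁺: J→EGL adds E, G, L; EGL→JQ adds Q → {E, G, J, L, Q}.
{E, G, L}⁺: EGL→JQ adds J, Q → {E, G, J, L, Q}. Minimal: {G, L}⁺ = {G, L}; {E, L}⁺ = {E, L}; {E, G}⁺ = {E, G} — none reach the full schema.
{E, G, Q}⁺: GQ→L adds L; EGL→JQ adds J → {E, G, J, L, Q}. Minimal: {G, Q}⁺ = {G, L, Q}; {E, Q}⁺ = {E, Q}; {E, G}⁺ = {E, G} — none reach the full schema.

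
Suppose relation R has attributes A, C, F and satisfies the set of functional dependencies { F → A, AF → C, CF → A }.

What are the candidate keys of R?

{F}

Attribute F never appears on the right-hand side of any dependency, so F must belong to every candidate key.
{F}⁺ = {A, C, F}, which is all of the schema, so {F} is the only candidate key.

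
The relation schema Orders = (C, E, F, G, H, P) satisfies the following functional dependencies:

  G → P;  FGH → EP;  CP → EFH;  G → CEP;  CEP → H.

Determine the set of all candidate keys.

G

Attribute G never appears on the right-hand side of any dependency, so G must belong to every candidate key.
{G}⁺ = {C, E, F, G, H, P}, which is all of the schema, so {G} is the only candidate key.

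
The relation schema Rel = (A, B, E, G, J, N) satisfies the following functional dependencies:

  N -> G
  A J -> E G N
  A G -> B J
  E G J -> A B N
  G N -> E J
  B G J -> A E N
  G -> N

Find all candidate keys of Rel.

{G}⁺: G→N adds N; GN→EJ adds E, J; EGJ→ABN adds A, B → {A, B, E, G, J, N}.
{N}⁺: N→G adds G; GN→EJ adds E, J; EGJ→ABN adds A, B → {A, B, E, G, J, N}.
{A, J}⁺: AJ→EGN adds E, G, N; AG→BJ adds B → {A, B, E, G, J, N}.

{G}, {N}, {A, J}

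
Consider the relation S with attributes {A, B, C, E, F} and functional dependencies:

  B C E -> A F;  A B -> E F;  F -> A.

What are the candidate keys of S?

Attributes B, C never appear on any right-hand side, so every candidate key must contain {B, C}.
{B, C}⁺ = {B, C}, which is not all of the schema, so we must add further attributes.
{A, B, C}⁺: AB→EF adds E, F → {A, B, C, E, F}. Minimal: {B, C}⁺ = {B, C}; {A, C}⁺ = {A, C}; {A, B}⁺ = {A, B, E, F} — none reach the full schema.
{B, C, E}⁺: BCE→AF adds A, F → {A, B, C, E, F}. Minimal: {C, E}⁺ = {C, E}; {B, E}⁺ = {B, E}; {B, C}⁺ = {B, C} — none reach the full schema.
{B, C, F}⁺: F→A adds A; AB→EF adds E → {A, B, C, E, F}. Minimal: {C, F}⁺ = {A, C, F}; {B, F}⁺ = {A, B, E, F}; {B, C}⁺ = {B, C} — none reach the full schema.

(A, B, C), (B, C, E), (B, C, F)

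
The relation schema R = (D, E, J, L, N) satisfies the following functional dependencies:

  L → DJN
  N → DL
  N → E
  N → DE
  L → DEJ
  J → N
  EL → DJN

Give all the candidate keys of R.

{J}⁺: J→N adds N; N→DL adds D, L; N→E adds E → {D, E, J, L, N}.
{L}⁺: L→DJN adds D, J, N; N→E adds E → {D, E, J, L, N}.
{N}⁺: N→DL adds D, L; N→E adds E; L→DEJ adds J → {D, E, J, L, N}.
Any other superkey contains one of these as a subset, so there are no further candidate keys.

J, L, N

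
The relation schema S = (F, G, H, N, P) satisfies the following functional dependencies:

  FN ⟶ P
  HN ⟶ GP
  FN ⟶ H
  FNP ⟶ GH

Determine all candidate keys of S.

Attributes F, N never appear on any right-hand side, so every candidate key must contain {F, N}.
{F, N}⁺ = {F, G, H, N, P}, which is all of the schema, so {F, N} is the only candidate key.

{F, N}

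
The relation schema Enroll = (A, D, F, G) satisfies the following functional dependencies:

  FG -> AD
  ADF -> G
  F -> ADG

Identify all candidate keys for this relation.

{F}

{F}⁺: F→ADG adds A, D, G → {A, D, F, G}.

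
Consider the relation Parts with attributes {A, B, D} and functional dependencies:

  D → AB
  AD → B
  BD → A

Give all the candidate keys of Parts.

Attribute D never appears on the right-hand side of any dependency, so D must belong to every candidate key.
{D}⁺ = {A, B, D}, which is all of the schema, so {D} is the only candidate key.

{D}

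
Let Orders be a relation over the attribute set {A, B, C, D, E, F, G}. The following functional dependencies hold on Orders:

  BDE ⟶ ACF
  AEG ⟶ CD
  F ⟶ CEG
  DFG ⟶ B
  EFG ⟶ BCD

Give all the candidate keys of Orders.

{F}; {B, D, E}; {A, B, E, G}

{F}⁺: F→CEG adds C, E, G; EFG→BCD adds B, D; BDE→ACF adds A → {A, B, C, D, E, F, G}.
{B, D, E}⁺: BDE→ACF adds A, C, F; F→CEG adds G → {A, B, C, D, E, F, G}.
{A, B, E, G}⁺: AEG→CD adds C, D; BDE→ACF adds F → {A, B, C, D, E, F, G}.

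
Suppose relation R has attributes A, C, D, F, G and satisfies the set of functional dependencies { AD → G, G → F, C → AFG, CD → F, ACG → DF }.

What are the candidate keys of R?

{C}

Attribute C never appears on the right-hand side of any dependency, so C must belong to every candidate key.
{C}⁺ = {A, C, D, F, G}, which is all of the schema, so {C} is the only candidate key.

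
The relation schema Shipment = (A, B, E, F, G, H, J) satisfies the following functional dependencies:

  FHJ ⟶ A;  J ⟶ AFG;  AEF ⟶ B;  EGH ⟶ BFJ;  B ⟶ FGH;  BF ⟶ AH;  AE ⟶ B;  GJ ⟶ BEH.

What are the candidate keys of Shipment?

{J}⁺: J→AFG adds A, F, G; GJ→BEH adds B, E, H → {A, B, E, F, G, H, J}.
{A, E}⁺: AE→B adds B; B→FGH adds F, G, H; EGH→BFJ adds J → {A, B, E, F, G, H, J}. Minimal: {E}⁺ = {E}; {A}⁺ = {A} — none reach the full schema.
{B, E}⁺: B→FGH adds F, G, H; BF→AH adds A; EGH→BFJ adds J → {A, B, E, F, G, H, J}. Minimal: {E}⁺ = {E}; {B}⁺ = {A, B, F, G, H} — none reach the full schema.
{E, G, H}⁺: EGH→BFJ adds B, F, J; BF→AH adds A → {A, B, E, F, G, H, J}. Minimal: {G, H}⁺ = {G, H}; {E, H}⁺ = {E, H}; {E, G}⁺ = {E, G} — none reach the full schema.

(J); (A, E); (B, E); (E, G, H)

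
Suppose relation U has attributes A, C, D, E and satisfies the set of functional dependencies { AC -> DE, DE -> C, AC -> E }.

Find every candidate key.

AC, ADE

{A, C}⁺: AC→DE adds D, E → {A, C, D, E}.
{A, D, E}⁺: DE→C adds C → {A, C, D, E}.
Any other superkey contains one of these as a subset, so there are no further candidate keys.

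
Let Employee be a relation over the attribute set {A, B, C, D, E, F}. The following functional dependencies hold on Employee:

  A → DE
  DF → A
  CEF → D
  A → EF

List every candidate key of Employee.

{A, B, C}; {B, C, D, F}; {B, C, E, F}

Attributes B, C never appear on any right-hand side, so every candidate key must contain {B, C}.
{B, C}⁺ = {B, C}, which is not all of the schema, so we must add further attributes.
{A, B, C}⁺: A→DE adds D, E; A→EF adds F → {A, B, C, D, E, F}.
{B, C, D, F}⁺: DF→A adds A; A→EF adds E → {A, B, C, D, E, F}.
{B, C, E, F}⁺: CEF→D adds D; DF→A adds A → {A, B, C, D, E, F}.
Any other superkey contains one of these as a subset, so there are no further candidate keys.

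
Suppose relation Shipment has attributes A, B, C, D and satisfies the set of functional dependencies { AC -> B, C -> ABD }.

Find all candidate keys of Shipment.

{C}⁺: C→ABD adds A, B, D → {A, B, C, D}.
No other minimal superkey exists.

{C}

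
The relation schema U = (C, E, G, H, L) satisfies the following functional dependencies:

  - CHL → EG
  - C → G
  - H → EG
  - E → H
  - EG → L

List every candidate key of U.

Attribute C never appears on the right-hand side of any dependency, so C must belong to every candidate key.
{C}⁺ = {C, G}, which is not all of the schema, so we must add further attributes.
{C, E}⁺: C→G adds G; E→H adds H; EG→L adds L → {C, E, G, H, L}. Minimal: {E}⁺ = {E, G, H, L}; {C}⁺ = {C, G} — none reach the full schema.
{C, H}⁺: C→G adds G; H→EG adds E; EG→L adds L → {C, E, G, H, L}. Minimal: {H}⁺ = {E, G, H, L}; {C}⁺ = {C, G} — none reach the full schema.
Any other superkey contains one of these as a subset, so there are no further candidate keys.

{C, E}, {C, H}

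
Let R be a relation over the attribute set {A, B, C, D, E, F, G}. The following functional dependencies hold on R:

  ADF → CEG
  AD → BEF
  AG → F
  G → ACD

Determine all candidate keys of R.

{G}⁺: G→ACD adds A, C, D; AD→BEF adds B, E, F → {A, B, C, D, E, F, G}.
{A, D}⁺: AD→BEF adds B, E, F; ADF→CEG adds C, G → {A, B, C, D, E, F, G}. Minimal: {D}⁺ = {D}; {A}⁺ = {A} — none reach the full schema.
Any other superkey contains one of these as a subset, so there are no further candidate keys.

{G}; {A, D}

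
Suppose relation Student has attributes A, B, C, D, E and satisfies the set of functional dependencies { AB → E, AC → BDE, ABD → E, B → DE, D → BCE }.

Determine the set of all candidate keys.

Attribute A never appears on the right-hand side of any dependency, so A must belong to every candidate key.
{A}⁺ = {A}, which is not all of the schema, so we must add further attributes.
{A, B}⁺: AB→E adds E; B→DE adds D; D→BCE adds C → {A, B, C, D, E}. Minimal: {B}⁺ = {B, C, D, E}; {A}⁺ = {A} — none reach the full schema.
{A, C}⁺: AC→BDE adds B, D, E → {A, B, C, D, E}. Minimal: {C}⁺ = {C}; {A}⁺ = {A} — none reach the full schema.
{A, D}⁺: D→BCE adds B, C, E → {A, B, C, D, E}. Minimal: {D}⁺ = {B, C, D, E}; {A}⁺ = {A} — none reach the full schema.
Any other superkey contains one of these as a subset, so there are no further candidate keys.

{A, B}; {A, C}; {A, D}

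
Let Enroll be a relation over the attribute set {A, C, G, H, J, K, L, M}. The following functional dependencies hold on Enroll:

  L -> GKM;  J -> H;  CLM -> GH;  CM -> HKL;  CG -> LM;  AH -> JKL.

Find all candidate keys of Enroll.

ACG, ACH, ACJ, ACL, ACM

{A, C, G}⁺: CG→LM adds L, M; L→GKM adds K; CLM→GH adds H; AH→JKL adds J → {A, C, G, H, J, K, L, M}.
{A, C, H}⁺: AH→JKL adds J, K, L; L→GKM adds G, M → {A, C, G, H, J, K, L, M}.
{A, C, J}⁺: J→H adds H; AH→JKL adds K, L; L→GKM adds G, M → {A, C, G, H, J, K, L, M}.
{A, C, L}⁺: L→GKM adds G, K, M; CLM→GH adds H; AH→JKL adds J → {A, C, G, H, J, K, L, M}.
{A, C, M}⁺: CM→HKL adds H, K, L; AH→JKL adds J; L→GKM adds G → {A, C, G, H, J, K, L, M}.
Any other superkey contains one of these as a subset, so there are no further candidate keys.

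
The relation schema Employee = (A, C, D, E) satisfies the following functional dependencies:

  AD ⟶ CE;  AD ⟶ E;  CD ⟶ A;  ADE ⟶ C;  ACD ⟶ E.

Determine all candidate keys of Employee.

AD, CD

Attribute D never appears on the right-hand side of any dependency, so D must belong to every candidate key.
{D}⁺ = {D}, which is not all of the schema, so we must add further attributes.
{A, D}⁺: AD→CE adds C, E → {A, C, D, E}.
{C, D}⁺: CD→A adds A; ACD→E adds E → {A, C, D, E}.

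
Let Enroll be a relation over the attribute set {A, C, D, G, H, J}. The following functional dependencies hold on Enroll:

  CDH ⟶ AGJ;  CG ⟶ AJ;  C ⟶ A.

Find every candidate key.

{C, D, H}

Attributes C, D, H never appear on any right-hand side, so every candidate key must contain {C, D, H}.
{C, D, H}⁺ = {A, C, D, G, H, J}, which is all of the schema, so {C, D, H} is the only candidate key.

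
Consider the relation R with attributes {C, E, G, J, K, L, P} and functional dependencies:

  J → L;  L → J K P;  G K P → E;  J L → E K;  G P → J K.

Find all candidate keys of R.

Attributes C, G never appear on any right-hand side, so every candidate key must contain {C, G}.
{C, G}⁺ = {C, G}, which is not all of the schema, so we must add further attributes.
{C, G, J}⁺: J→L adds L; L→JKP adds K, P; GKP→E adds E → {C, E, G, J, K, L, P}. Minimal: {G, J}⁺ = {E, G, J, K, L, P}; {C, J}⁺ = {C, E, J, K, L, P}; {C, G}⁺ = {C, G} — none reach the full schema.
{C, G, L}⁺: L→JKP adds J, K, P; GKP→E adds E → {C, E, G, J, K, L, P}. Minimal: {G, L}⁺ = {E, G, J, K, L, P}; {C, L}⁺ = {C, E, J, K, L, P}; {C, G}⁺ = {C, G} — none reach the full schema.
{C, G, P}⁺: GP→JK adds J, K; J→L adds L; GKP→E adds E → {C, E, G, J, K, L, P}. Minimal: {G, P}⁺ = {E, G, J, K, L, P}; {C, P}⁺ = {C, P}; {C, G}⁺ = {C, G} — none reach the full schema.
Any other superkey contains one of these as a subset, so there are no further candidate keys.

{C, G, J}, {C, G, L}, {C, G, P}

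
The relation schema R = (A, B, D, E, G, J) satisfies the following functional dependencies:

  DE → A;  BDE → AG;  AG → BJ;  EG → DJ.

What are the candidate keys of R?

Attribute E never appears on the right-hand side of any dependency, so E must belong to every candidate key.
{E}⁺ = {E}, which is not all of the schema, so we must add further attributes.
{E, G}⁺: EG→DJ adds D, J; DE→A adds A; AG→BJ adds B → {A, B, D, E, G, J}.
{B, D, E}⁺: DE→A adds A; BDE→AG adds G; AG→BJ adds J → {A, B, D, E, G, J}.

{E, G}, {B, D, E}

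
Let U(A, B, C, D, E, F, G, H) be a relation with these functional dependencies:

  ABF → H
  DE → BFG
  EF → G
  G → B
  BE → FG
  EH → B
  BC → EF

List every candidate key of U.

Attributes A, C, D never appear on any right-hand side, so every candidate key must contain {A, C, D}.
{A, C, D}⁺ = {A, C, D}, which is not all of the schema, so we must add further attributes.
{A, B, C, D}⁺: BC→EF adds E, F; ABF→H adds H; DE→BFG adds G → {A, B, C, D, E, F, G, H}. Minimal: {B, C, D}⁺ = {B, C, D, E, F, G}; {A, C, D}⁺ = {A, C, D}; {A, B, D}⁺ = {A, B, D}; … — none reach the full schema.
{A, C, D, E}⁺: DE→BFG adds B, F, G; ABF→H adds H → {A, B, C, D, E, F, G, H}. Minimal: {C, D, E}⁺ = {B, C, D, E, F, G}; {A, D, E}⁺ = {A, B, D, E, F, G, H}; {A, C, E}⁺ = {A, C, E}; … — none reach the full schema.
{A, C, D, G}⁺: G→B adds B; BC→EF adds E, F; ABF→H adds H → {A, B, C, D, E, F, G, H}. Minimal: {C, D, G}⁺ = {B, C, D, E, F, G}; {A, D, G}⁺ = {A, B, D, G}; {A, C, G}⁺ = {A, B, C, E, F, G, H}; … — none reach the full schema.
Any other superkey contains one of these as a subset, so there are no further candidate keys.

{A, B, C, D}, {A, C, D, E}, {A, C, D, G}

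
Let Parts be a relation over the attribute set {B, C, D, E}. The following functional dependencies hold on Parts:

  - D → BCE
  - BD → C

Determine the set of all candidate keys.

{D}⁺: D→BCE adds B, C, E → {B, C, D, E}.

{D}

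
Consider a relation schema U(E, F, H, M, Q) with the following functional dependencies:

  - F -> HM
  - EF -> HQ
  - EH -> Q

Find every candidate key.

{E, F}

Attributes E, F never appear on any right-hand side, so every candidate key must contain {E, F}.
{E, F}⁺ = {E, F, H, M, Q}, which is all of the schema, so {E, F} is the only candidate key.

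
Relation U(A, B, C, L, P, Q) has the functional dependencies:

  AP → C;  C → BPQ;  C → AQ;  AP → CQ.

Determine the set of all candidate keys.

Attribute L never appears on the right-hand side of any dependency, so L must belong to every candidate key.
{L}⁺ = {L}, which is not all of the schema, so we must add further attributes.
{C, L}⁺: C→BPQ adds B, P, Q; C→AQ adds A → {A, B, C, L, P, Q}.
{A, L, P}⁺: AP→C adds C; C→BPQ adds B, Q → {A, B, C, L, P, Q}.

{C, L}; {A, L, P}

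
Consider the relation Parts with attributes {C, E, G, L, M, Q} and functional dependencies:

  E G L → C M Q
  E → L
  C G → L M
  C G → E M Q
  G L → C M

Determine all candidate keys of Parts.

{C, G}⁺: CG→LM adds L, M; CG→EMQ adds E, Q → {C, E, G, L, M, Q}.
{E, G}⁺: E→L adds L; GL→CM adds C, M; EGL→CMQ adds Q → {C, E, G, L, M, Q}.
{G, L}⁺: GL→CM adds C, M; CG→EMQ adds E, Q → {C, E, G, L, M, Q}.
Any other superkey contains one of these as a subset, so there are no further candidate keys.

CG, EG, GL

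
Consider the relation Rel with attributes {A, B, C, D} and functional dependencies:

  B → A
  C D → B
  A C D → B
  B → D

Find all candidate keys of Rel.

(B, C), (C, D)

Attribute C never appears on the right-hand side of any dependency, so C must belong to every candidate key.
{C}⁺ = {C}, which is not all of the schema, so we must add further attributes.
{B, C}⁺: B→A adds A; B→D adds D → {A, B, C, D}. Minimal: {C}⁺ = {C}; {B}⁺ = {A, B, D} — none reach the full schema.
{C, D}⁺: CD→B adds B; B→A adds A → {A, B, C, D}. Minimal: {D}⁺ = {D}; {C}⁺ = {C} — none reach the full schema.
Any other superkey contains one of these as a subset, so there are no further candidate keys.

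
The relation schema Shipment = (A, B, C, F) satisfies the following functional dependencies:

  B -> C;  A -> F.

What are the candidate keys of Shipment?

Attributes A, B never appear on any right-hand side, so every candidate key must contain {A, B}.
{A, B}⁺ = {A, B, C, F}, which is all of the schema, so {A, B} is the only candidate key.

(A, B)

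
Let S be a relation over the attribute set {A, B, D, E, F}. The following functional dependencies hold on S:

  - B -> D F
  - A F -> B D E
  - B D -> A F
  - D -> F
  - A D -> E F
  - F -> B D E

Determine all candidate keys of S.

{B}⁺: B→DF adds D, F; BD→AF adds A; AD→EF adds E → {A, B, D, E, F}.
{D}⁺: D→F adds F; F→BDE adds B, E; BD→AF adds A → {A, B, D, E, F}.
{F}⁺: F→BDE adds B, D, E; BD→AF adds A → {A, B, D, E, F}.
Any other superkey contains one of these as a subset, so there are no further candidate keys.

B, D, F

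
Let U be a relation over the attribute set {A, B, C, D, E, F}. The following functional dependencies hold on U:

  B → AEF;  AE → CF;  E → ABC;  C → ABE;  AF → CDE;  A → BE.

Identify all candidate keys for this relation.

{A}⁺: A→BE adds B, E; B→AEF adds F; AE→CF adds C; AF→CDE adds D → {A, B, C, D, E, F}.
{B}⁺: B→AEF adds A, E, F; AE→CF adds C; AF→CDE adds D → {A, B, C, D, E, F}.
{C}⁺: C→ABE adds A, B, E; B→AEF adds F; AF→CDE adds D → {A, B, C, D, E, F}.
{E}⁺: E→ABC adds A, B, C; B→AEF adds F; AF→CDE adds D → {A, B, C, D, E, F}.
Any other superkey contains one of these as a subset, so there are no further candidate keys.

{A}, {B}, {C}, {E}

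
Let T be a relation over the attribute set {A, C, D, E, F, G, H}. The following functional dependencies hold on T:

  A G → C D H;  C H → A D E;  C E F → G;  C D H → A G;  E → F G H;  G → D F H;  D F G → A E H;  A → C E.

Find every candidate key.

{A}; {E}; {G}; {C, H}

{A}⁺: A→CE adds C, E; E→FGH adds F, G, H; G→DFH adds D → {A, C, D, E, F, G, H}.
{E}⁺: E→FGH adds F, G, H; G→DFH adds D; DFG→AEH adds A; A→CE adds C → {A, C, D, E, F, G, H}.
{G}⁺: G→DFH adds D, F, H; DFG→AEH adds A, E; A→CE adds C → {A, C, D, E, F, G, H}.
{C, H}⁺: CH→ADE adds A, D, E; CDH→AG adds G; E→FGH adds F → {A, C, D, E, F, G, H}. Minimal: {H}⁺ = {H}; {C}⁺ = {C} — none reach the full schema.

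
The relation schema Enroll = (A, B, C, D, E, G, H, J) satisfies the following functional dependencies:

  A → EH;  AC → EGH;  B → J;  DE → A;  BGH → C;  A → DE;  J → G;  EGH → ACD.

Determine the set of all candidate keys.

Attribute B never appears on the right-hand side of any dependency, so B must belong to every candidate key.
{B}⁺ = {B, G, J}, which is not all of the schema, so we must add further attributes.
{A, B}⁺: A→EH adds E, H; B→J adds J; A→DE adds D; J→G adds G; EGH→ACD adds C → {A, B, C, D, E, G, H, J}. Minimal: {B}⁺ = {B, G, J}; {A}⁺ = {A, D, E, H} — none reach the full schema.
{B, D, E}⁺: B→J adds J; DE→A adds A; J→G adds G; A→EH adds H; BGH→C adds C → {A, B, C, D, E, G, H, J}. Minimal: {D, E}⁺ = {A, D, E, H}; {B, E}⁺ = {B, E, G, J}; {B, D}⁺ = {B, D, G, J} — none reach the full schema.
{B, E, H}⁺: B→J adds J; J→G adds G; EGH→ACD adds A, C, D → {A, B, C, D, E, G, H, J}. Minimal: {E, H}⁺ = {E, H}; {B, H}⁺ = {B, C, G, H, J}; {B, E}⁺ = {B, E, G, J} — none reach the full schema.
Any other superkey contains one of these as a subset, so there are no further candidate keys.

{A, B}, {B, D, E}, {B, E, H}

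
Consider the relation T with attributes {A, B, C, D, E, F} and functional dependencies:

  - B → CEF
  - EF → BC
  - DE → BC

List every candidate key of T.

Attributes A, D never appear on any right-hand side, so every candidate key must contain {A, D}.
{A, D}⁺ = {A, D}, which is not all of the schema, so we must add further attributes.
{A, B, D}⁺: B→CEF adds C, E, F → {A, B, C, D, E, F}.
{A, D, E}⁺: DE→BC adds B, C; B→CEF adds F → {A, B, C, D, E, F}.

{A, B, D}, {A, D, E}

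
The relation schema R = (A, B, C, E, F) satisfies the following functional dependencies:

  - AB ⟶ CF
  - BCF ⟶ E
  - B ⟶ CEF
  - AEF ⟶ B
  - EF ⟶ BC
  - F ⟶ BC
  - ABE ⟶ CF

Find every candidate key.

{A, B}, {A, F}

Attribute A never appears on the right-hand side of any dependency, so A must belong to every candidate key.
{A}⁺ = {A}, which is not all of the schema, so we must add further attributes.
{A, B}⁺: AB→CF adds C, F; BCF→E adds E → {A, B, C, E, F}.
{A, F}⁺: F→BC adds B, C; BCF→E adds E → {A, B, C, E, F}.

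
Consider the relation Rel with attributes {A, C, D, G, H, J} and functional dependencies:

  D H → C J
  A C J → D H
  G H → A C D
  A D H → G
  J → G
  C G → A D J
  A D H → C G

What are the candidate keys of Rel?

{C, G}; {C, J}; {D, H}; {G, H}; {H, J}

{C, G}⁺: CG→ADJ adds A, D, J; ACJ→DH adds H → {A, C, D, G, H, J}. Minimal: {G}⁺ = {G}; {C}⁺ = {C} — none reach the full schema.
{C, J}⁺: J→G adds G; CG→ADJ adds A, D; ACJ→DH adds H → {A, C, D, G, H, J}. Minimal: {J}⁺ = {G, J}; {C}⁺ = {C} — none reach the full schema.
{D, H}⁺: DH→CJ adds C, J; J→G adds G; CG→ADJ adds A → {A, C, D, G, H, J}. Minimal: {H}⁺ = {H}; {D}⁺ = {D} — none reach the full schema.
{G, H}⁺: GH→ACD adds A, C, D; CG→ADJ adds J → {A, C, D, G, H, J}. Minimal: {H}⁺ = {H}; {G}⁺ = {G} — none reach the full schema.
{H, J}⁺: J→G adds G; GH→ACD adds A, C, D → {A, C, D, G, H, J}. Minimal: {J}⁺ = {G, J}; {H}⁺ = {H} — none reach the full schema.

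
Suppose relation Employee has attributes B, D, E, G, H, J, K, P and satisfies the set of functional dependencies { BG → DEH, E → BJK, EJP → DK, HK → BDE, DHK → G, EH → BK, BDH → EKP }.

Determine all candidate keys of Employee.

{B, G}⁺: BG→DEH adds D, E, H; E→BJK adds J, K; BDH→EKP adds P → {B, D, E, G, H, J, K, P}. Minimal: {G}⁺ = {G}; {B}⁺ = {B} — none reach the full schema.
{E, G}⁺: E→BJK adds B, J, K; BG→DEH adds D, H; BDH→EKP adds P → {B, D, E, G, H, J, K, P}. Minimal: {G}⁺ = {G}; {E}⁺ = {B, E, J, K} — none reach the full schema.
{E, H}⁺: E→BJK adds B, J, K; HK→BDE adds D; DHK→G adds G; BDH→EKP adds P → {B, D, E, G, H, J, K, P}. Minimal: {H}⁺ = {H}; {E}⁺ = {B, E, J, K} — none reach the full schema.
{H, K}⁺: HK→BDE adds B, D, E; DHK→G adds G; BDH→EKP adds P; E→BJK adds J → {B, D, E, G, H, J, K, P}. Minimal: {K}⁺ = {K}; {H}⁺ = {H} — none reach the full schema.
{B, D, H}⁺: BDH→EKP adds E, K, P; E→BJK adds J; DHK→G adds G → {B, D, E, G, H, J, K, P}. Minimal: {D, H}⁺ = {D, H}; {B, H}⁺ = {B, H}; {B, D}⁺ = {B, D} — none reach the full schema.

(B, G), (E, G), (E, H), (H, K), (B, D, H)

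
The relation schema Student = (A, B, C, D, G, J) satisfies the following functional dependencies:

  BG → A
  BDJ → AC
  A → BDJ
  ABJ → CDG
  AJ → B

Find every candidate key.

{A}, {B, G}, {B, D, J}

{A}⁺: A→BDJ adds B, D, J; ABJ→CDG adds C, G → {A, B, C, D, G, J}.
{B, G}⁺: BG→A adds A; A→BDJ adds D, J; ABJ→CDG adds C → {A, B, C, D, G, J}.
{B, D, J}⁺: BDJ→AC adds A, C; ABJ→CDG adds G → {A, B, C, D, G, J}.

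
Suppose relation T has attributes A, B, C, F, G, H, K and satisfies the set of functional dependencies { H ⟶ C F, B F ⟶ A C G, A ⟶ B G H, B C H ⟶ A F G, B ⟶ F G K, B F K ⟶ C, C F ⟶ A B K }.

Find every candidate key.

{A}⁺: A→BGH adds B, G, H; B→FGK adds F, K; BFK→C adds C → {A, B, C, F, G, H, K}.
{B}⁺: B→FGK adds F, G, K; BFK→C adds C; CF→ABK adds A; A→BGH adds H → {A, B, C, F, G, H, K}.
{H}⁺: H→CF adds C, F; CF→ABK adds A, B, K; BF→ACG adds G → {A, B, C, F, G, H, K}.
{C, F}⁺: CF→ABK adds A, B, K; BF→ACG adds G; A→BGH adds H → {A, B, C, F, G, H, K}. Minimal: {F}⁺ = {F}; {C}⁺ = {C} — none reach the full schema.

(A), (B), (H), (C, F)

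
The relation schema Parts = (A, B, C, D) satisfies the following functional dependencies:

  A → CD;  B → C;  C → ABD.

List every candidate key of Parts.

(A), (B), (C)

{A}⁺: A→CD adds C, D; C→ABD adds B → {A, B, C, D}.
{B}⁺: B→C adds C; C→ABD adds A, D → {A, B, C, D}.
{C}⁺: C→ABD adds A, B, D → {A, B, C, D}.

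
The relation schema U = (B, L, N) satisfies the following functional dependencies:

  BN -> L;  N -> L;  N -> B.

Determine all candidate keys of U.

Attribute N never appears on the right-hand side of any dependency, so N must belong to every candidate key.
{N}⁺ = {B, L, N}, which is all of the schema, so {N} is the only candidate key.

(N)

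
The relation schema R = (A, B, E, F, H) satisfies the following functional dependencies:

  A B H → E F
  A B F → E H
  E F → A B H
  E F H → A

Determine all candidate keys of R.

(E, F); (A, B, F); (A, B, H)

{E, F}⁺: EF→ABH adds A, B, H → {A, B, E, F, H}.
{A, B, F}⁺: ABF→EH adds E, H → {A, B, E, F, H}.
{A, B, H}⁺: ABH→EF adds E, F → {A, B, E, F, H}.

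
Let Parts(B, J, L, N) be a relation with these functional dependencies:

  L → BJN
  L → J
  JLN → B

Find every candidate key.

L

Attribute L never appears on the right-hand side of any dependency, so L must belong to every candidate key.
{L}⁺ = {B, J, L, N}, which is all of the schema, so {L} is the only candidate key.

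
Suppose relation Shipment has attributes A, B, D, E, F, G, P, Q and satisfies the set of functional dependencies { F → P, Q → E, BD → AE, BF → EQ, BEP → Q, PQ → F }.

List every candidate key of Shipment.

Attributes B, D, G never appear on any right-hand side, so every candidate key must contain {B, D, G}.
{B, D, G}⁺ = {A, B, D, E, G}, which is not all of the schema, so we must add further attributes.
{B, D, F, G}⁺: F→P adds P; BD→AE adds A, E; BF→EQ adds Q → {A, B, D, E, F, G, P, Q}.
{B, D, G, P}⁺: BD→AE adds A, E; BEP→Q adds Q; PQ→F adds F → {A, B, D, E, F, G, P, Q}.
Any other superkey contains one of these as a subset, so there are no further candidate keys.

(B, D, F, G), (B, D, G, P)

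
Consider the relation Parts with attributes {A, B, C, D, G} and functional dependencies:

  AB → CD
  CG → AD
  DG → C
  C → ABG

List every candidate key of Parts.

{C}, {A, B}, {D, G}

{C}⁺: C→ABG adds A, B, G; AB→CD adds D → {A, B, C, D, G}.
{A, B}⁺: AB→CD adds C, D; C→ABG adds G → {A, B, C, D, G}.
{D, G}⁺: DG→C adds C; C→ABG adds A, B → {A, B, C, D, G}.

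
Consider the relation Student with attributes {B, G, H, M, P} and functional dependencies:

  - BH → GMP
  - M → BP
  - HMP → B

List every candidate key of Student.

{B, H}⁺: BH→GMP adds G, M, P → {B, G, H, M, P}. Minimal: {H}⁺ = {H}; {B}⁺ = {B} — none reach the full schema.
{H, M}⁺: M→BP adds B, P; BH→GMP adds G → {B, G, H, M, P}. Minimal: {M}⁺ = {B, M, P}; {H}⁺ = {H} — none reach the full schema.

{B, H}, {H, M}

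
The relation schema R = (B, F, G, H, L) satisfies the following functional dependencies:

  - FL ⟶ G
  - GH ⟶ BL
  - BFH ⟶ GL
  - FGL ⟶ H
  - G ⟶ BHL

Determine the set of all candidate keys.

FG, FL, BFH

Attribute F never appears on the right-hand side of any dependency, so F must belong to every candidate key.
{F}⁺ = {F}, which is not all of the schema, so we must add further attributes.
{F, G}⁺: G→BHL adds B, H, L → {B, F, G, H, L}. Minimal: {G}⁺ = {B, G, H, L}; {F}⁺ = {F} — none reach the full schema.
{F, L}⁺: FL→G adds G; FGL→H adds H; G→BHL adds B → {B, F, G, H, L}. Minimal: {L}⁺ = {L}; {F}⁺ = {F} — none reach the full schema.
{B, F, H}⁺: BFH→GL adds G, L → {B, F, G, H, L}. Minimal: {F, H}⁺ = {F, H}; {B, H}⁺ = {B, H}; {B, F}⁺ = {B, F} — none reach the full schema.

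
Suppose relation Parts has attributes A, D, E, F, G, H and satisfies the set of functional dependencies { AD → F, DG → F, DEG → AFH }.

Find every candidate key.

DEG

Attributes D, E, G never appear on any right-hand side, so every candidate key must contain {D, E, G}.
{D, E, G}⁺ = {A, D, E, F, G, H}, which is all of the schema, so {D, E, G} is the only candidate key.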